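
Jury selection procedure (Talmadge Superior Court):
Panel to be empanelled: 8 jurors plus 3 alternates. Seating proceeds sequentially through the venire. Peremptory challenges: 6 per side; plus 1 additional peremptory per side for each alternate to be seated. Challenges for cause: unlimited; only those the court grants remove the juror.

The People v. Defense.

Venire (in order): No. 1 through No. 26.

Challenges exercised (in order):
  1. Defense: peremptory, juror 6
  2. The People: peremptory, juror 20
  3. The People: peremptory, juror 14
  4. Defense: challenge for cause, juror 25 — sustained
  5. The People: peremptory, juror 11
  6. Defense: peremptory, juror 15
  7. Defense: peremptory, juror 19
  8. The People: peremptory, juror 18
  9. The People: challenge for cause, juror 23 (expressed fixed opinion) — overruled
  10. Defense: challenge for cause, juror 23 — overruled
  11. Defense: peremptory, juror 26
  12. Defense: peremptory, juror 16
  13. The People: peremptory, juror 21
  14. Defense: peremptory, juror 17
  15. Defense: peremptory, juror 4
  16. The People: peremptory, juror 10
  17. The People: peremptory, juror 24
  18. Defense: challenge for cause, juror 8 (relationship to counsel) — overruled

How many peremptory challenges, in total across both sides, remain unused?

4

The People allotment: 6 base + 1 × 3 alternates = 9. Defense allotment: 6 base + 1 × 3 alternates = 9.
The People peremptories used: #20, #14, #11, #18, #21, #10, #24 — 7 (the for-cause on #23 doesn't count).
Defense peremptories used: #6, #15, #19, #26, #16, #17, #4 — 7 (for-cause on #25, #23, #8 don't count).
Remaining: (9 − 7) + (9 − 7) = 4.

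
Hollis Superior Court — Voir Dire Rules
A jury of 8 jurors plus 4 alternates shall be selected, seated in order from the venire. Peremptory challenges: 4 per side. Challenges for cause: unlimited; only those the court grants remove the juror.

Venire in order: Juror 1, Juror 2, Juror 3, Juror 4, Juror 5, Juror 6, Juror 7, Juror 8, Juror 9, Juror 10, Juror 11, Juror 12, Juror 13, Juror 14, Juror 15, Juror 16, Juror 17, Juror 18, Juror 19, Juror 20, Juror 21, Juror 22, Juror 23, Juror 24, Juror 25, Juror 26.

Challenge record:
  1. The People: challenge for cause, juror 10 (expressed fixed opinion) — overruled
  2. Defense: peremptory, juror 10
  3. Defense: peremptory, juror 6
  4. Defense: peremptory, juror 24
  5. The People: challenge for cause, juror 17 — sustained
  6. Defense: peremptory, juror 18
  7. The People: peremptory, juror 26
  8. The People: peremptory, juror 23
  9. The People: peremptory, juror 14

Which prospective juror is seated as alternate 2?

Removed: #6, #10, #14, #17, #18, #23, #24, #26.
Seating in order: seats 1–8 → #1, #2, #3, #4, #5, #7, #8, #9; alternates → #11, #12, #13, #15.
So alternate 2 is #12.

12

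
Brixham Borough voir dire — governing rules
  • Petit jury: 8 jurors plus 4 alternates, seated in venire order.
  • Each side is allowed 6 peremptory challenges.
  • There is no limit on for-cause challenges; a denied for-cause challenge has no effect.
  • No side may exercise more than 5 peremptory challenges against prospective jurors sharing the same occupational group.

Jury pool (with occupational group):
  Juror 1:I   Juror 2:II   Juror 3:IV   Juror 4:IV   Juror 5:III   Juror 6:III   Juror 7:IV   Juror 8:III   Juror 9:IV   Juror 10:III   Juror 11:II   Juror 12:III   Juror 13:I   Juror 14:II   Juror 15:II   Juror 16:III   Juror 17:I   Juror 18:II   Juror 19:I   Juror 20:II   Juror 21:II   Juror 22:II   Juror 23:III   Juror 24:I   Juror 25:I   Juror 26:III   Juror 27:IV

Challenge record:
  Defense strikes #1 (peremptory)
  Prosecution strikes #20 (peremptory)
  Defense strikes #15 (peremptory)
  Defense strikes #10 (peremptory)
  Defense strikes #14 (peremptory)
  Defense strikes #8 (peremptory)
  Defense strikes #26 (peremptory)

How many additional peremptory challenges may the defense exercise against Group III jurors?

0

Defense peremptories so far: #1, #15, #10, #14, #8, #26 — 6 of 6 used, 0 left overall.
Against Group III: #10, #8, #26 — 3 used; per-group cap 5 leaves 2.
Binding limit: min(0, 2) = 0.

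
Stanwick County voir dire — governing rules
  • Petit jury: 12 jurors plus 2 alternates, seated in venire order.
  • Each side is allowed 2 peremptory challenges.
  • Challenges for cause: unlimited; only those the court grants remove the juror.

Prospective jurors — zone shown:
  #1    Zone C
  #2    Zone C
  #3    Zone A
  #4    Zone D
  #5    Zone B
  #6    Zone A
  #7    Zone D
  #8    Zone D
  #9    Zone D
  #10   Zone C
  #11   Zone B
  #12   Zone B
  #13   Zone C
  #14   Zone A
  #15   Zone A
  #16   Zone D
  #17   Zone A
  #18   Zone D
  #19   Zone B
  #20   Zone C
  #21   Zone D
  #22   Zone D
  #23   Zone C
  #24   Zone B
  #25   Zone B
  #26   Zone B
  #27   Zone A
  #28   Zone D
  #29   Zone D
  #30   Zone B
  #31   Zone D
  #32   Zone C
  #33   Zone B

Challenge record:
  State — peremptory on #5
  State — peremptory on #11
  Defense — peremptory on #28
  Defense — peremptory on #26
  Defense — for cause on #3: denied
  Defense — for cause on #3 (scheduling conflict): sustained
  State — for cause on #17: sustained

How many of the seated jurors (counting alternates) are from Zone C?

Removed: #3, #5, #11, #17, #26, #28.
Seated (14 incl. alternates): #1, #2, #4, #6, #7, #8, #9, #10, #12, #13, #14, #15, #16, #18.
Of those, in Zone C: #1, #2, #10, #13 → 4.

4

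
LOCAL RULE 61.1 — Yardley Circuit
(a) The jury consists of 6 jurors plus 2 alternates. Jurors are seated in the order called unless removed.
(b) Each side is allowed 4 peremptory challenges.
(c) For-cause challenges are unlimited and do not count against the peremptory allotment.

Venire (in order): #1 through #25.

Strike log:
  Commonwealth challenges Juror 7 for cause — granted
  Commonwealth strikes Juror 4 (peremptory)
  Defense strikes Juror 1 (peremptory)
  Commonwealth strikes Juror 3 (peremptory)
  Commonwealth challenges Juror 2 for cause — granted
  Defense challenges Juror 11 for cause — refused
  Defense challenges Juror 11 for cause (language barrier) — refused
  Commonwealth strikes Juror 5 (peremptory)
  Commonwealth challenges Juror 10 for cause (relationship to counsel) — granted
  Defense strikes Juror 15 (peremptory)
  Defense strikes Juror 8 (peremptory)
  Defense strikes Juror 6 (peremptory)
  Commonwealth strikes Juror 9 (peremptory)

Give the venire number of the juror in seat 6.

17

Removed: #1, #2, #3, #4, #5, #6, #7, #8, #9, #10, #15. (#11 stays — for-cause denied.)
Seating in order: seats 1–6 → #11, #12, #13, #14, #16, #17; alternates → #18, #19.
So seat 6 is #17.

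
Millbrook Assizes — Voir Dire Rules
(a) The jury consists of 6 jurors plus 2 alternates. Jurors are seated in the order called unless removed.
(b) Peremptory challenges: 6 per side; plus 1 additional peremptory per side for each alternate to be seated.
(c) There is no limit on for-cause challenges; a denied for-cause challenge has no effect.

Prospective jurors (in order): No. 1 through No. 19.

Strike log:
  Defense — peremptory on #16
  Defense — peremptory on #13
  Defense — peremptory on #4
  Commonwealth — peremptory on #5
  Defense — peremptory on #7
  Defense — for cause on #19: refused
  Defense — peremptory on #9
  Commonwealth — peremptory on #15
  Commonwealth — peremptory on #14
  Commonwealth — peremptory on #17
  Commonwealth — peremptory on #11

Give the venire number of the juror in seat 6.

10

Removed: #4, #5, #7, #9, #11, #13, #14, #15, #16, #17. (#19 stays — for-cause denied.)
Seating in order: seats 1–6 → #1, #2, #3, #6, #8, #10; alternates → #12, #18.
So seat 6 is #10.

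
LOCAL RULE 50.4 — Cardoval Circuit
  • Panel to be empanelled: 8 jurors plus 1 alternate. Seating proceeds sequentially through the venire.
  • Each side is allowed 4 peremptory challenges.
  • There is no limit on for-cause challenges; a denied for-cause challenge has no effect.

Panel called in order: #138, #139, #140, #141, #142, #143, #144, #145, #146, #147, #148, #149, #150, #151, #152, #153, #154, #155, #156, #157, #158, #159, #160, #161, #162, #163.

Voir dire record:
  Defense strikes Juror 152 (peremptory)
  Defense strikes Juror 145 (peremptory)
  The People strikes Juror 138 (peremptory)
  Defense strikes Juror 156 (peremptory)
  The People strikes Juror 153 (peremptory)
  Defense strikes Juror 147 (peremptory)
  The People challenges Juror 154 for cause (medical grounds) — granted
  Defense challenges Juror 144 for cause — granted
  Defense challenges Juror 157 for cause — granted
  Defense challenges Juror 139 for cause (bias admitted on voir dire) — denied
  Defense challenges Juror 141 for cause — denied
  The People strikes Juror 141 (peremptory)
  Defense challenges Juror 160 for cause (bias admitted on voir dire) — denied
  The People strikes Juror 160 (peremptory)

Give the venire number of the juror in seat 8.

Removed: #138, #141, #144, #145, #147, #152, #153, #154, #156, #157, #160. (#139 stays — for-cause denied.)
Filling seats in venire order through position 8: #139, #140, #142, #143, #146, #148, #149, #150.
So seat 8 is #150.

150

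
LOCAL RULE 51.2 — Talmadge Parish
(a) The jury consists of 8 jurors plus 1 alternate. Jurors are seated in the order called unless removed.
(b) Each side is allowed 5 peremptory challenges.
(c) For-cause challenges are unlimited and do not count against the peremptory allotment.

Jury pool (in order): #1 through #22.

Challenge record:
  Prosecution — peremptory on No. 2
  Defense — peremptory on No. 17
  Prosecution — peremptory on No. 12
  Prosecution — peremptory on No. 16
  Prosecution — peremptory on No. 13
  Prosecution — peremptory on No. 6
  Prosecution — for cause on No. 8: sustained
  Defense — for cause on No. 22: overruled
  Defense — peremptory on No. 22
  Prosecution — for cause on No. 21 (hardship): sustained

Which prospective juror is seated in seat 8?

11

Removed: #2, #6, #8, #12, #13, #16, #17, #21, #22.
Filling seats in venire order through position 8: #1, #3, #4, #5, #7, #9, #10, #11.
So seat 8 is #11.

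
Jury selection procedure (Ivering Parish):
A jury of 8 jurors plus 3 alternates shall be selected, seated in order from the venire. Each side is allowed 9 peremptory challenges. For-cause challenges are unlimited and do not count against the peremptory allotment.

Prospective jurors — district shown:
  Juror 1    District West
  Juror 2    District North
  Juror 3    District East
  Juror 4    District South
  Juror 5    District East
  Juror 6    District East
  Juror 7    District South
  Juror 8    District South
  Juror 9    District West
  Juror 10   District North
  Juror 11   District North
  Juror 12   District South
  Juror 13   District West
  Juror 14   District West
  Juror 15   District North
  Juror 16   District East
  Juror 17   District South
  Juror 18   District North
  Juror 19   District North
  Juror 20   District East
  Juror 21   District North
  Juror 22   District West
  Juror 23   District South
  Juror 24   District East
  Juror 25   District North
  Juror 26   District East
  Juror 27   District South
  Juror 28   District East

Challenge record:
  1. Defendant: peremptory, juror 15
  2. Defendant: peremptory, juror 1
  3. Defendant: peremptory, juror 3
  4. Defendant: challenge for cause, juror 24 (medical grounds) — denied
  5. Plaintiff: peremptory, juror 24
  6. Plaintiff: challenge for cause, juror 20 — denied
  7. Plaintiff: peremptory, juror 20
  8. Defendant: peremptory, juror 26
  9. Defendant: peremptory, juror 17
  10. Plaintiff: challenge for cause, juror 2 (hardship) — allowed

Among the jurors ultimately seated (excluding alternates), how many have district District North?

Removed: #1, #2, #3, #15, #17, #20, #24, #26.
Seated jurors 1–8: #4, #5, #6, #7, #8, #9, #10, #11 (alternates #12, #13, #14 not counted).
Of those, in District North: #10, #11 → 2.

2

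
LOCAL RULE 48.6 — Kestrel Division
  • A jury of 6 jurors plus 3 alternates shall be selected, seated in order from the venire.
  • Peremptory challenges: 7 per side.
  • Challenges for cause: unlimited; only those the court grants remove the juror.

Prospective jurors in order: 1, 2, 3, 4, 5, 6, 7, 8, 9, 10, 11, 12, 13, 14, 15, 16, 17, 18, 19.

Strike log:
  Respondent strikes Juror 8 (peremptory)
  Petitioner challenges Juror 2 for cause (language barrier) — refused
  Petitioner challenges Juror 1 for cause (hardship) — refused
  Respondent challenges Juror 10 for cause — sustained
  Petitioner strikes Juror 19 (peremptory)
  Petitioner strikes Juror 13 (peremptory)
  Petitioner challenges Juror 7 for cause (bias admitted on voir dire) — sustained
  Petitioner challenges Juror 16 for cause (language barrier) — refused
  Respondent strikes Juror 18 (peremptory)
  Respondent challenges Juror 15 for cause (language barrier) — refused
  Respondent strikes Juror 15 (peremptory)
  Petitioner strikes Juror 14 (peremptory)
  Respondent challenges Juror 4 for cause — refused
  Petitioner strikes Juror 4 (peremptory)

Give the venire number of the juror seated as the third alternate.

Removed: #4, #7, #8, #10, #13, #14, #15, #18, #19. (#1, #2, #16 stay — for-cause denied.)
Seating in order: seats 1–6 → #1, #2, #3, #5, #6, #9; alternates → #11, #12, #16.
So alternate 3 is #16.

16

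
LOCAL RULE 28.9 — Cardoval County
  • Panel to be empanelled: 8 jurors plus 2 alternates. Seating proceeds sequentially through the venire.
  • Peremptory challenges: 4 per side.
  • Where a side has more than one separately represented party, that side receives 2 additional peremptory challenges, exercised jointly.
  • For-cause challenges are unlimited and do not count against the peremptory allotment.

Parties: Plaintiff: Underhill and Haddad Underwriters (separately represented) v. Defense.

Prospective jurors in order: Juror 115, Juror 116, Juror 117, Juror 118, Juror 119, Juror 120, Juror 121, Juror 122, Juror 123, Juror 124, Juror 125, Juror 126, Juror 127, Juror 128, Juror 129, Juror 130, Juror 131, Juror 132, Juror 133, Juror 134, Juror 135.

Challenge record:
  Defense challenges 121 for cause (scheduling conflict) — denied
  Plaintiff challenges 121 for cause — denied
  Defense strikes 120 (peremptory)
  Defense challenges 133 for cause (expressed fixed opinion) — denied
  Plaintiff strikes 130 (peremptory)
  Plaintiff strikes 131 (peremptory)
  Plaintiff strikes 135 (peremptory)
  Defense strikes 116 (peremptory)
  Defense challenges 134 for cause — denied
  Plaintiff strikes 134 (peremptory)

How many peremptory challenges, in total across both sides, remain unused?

4

Plaintiff allotment: 4 base + 2 multi-party = 6. Defense allotment: 4.
Plaintiff peremptories used: #130, #131, #135, #134 — 4 (the for-cause on #121 doesn't count).
Defense peremptories used: #120, #116 — 2 (for-cause on #121, #133, #134 don't count).
Remaining: (6 − 4) + (4 − 2) = 4.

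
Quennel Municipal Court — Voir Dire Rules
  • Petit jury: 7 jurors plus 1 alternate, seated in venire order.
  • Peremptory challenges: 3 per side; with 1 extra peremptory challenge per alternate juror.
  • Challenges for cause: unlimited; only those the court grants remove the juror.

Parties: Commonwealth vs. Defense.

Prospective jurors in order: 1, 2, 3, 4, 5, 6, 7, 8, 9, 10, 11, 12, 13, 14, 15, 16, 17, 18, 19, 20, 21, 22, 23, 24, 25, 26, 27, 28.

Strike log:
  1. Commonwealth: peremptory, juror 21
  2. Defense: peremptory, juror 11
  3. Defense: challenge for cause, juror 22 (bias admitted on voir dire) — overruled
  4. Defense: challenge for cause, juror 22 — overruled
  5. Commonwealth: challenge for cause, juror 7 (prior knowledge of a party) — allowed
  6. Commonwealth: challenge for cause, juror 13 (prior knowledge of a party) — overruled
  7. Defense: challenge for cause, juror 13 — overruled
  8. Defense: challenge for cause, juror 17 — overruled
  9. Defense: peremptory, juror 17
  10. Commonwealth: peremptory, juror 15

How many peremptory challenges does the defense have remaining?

2

Defense allotment: 3 base + 1 × 1 alternate = 4.
Defense peremptories used: #11, #17 — 2 (for-cause on #22, #22, #13, #17 don't count).
Remaining: 4 − 2 = 2.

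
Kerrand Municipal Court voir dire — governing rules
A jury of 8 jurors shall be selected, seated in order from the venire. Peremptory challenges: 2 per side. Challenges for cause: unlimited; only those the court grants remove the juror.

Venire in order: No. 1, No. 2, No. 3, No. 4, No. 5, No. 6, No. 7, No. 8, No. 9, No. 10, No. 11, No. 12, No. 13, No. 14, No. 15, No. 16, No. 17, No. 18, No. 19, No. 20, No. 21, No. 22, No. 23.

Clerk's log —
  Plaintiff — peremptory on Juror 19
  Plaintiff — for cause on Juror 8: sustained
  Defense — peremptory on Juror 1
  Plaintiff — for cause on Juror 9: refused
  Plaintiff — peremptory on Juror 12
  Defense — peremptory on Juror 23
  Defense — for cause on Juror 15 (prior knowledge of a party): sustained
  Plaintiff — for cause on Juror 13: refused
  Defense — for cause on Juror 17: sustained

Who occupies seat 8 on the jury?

10

Removed: #1, #8, #12, #15, #17, #19, #23. (#9, #13 stay — for-cause denied.)
Seating in order: seats 1–8 → #2, #3, #4, #5, #6, #7, #9, #10.
So seat 8 is #10.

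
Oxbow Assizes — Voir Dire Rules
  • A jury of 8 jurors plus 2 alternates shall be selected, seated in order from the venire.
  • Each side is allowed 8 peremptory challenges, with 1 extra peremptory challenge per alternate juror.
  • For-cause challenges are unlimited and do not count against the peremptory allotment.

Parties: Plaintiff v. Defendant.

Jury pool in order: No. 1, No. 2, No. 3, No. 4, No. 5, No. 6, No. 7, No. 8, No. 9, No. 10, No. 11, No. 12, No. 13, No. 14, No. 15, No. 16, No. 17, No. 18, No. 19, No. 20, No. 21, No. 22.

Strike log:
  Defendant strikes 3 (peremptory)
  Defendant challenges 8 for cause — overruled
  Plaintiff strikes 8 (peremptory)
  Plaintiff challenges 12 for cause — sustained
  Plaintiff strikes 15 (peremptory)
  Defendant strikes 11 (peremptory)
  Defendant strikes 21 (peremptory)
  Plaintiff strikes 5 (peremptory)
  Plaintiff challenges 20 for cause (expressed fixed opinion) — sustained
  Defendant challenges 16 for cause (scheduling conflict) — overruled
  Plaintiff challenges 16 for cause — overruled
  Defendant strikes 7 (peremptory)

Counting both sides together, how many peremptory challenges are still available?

Plaintiff allotment: 8 base + 1 × 2 alternates = 10. Defendant allotment: 8 base + 1 × 2 alternates = 10.
Plaintiff peremptories used: #8, #15, #5 — 3 (for-cause on #12, #20, #16 don't count).
Defendant peremptories used: #3, #11, #21, #7 — 4 (for-cause on #8, #16 don't count).
Remaining: (10 − 3) + (10 − 4) = 13.

13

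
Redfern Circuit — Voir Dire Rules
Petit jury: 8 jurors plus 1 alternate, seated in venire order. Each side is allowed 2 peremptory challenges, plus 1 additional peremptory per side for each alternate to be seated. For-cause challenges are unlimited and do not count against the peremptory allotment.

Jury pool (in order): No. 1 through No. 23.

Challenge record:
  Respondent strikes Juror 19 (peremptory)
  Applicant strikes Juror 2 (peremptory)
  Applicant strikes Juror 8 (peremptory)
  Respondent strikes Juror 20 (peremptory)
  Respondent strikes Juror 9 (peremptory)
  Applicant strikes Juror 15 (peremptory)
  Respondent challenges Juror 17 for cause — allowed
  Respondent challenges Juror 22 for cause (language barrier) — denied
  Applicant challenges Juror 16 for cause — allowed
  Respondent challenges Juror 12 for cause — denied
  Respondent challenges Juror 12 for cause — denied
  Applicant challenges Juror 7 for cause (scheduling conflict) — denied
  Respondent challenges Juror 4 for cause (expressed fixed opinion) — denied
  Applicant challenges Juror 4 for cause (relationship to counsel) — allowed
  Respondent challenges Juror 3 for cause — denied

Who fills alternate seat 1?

Removed: #2, #4, #8, #9, #15, #16, #17, #19, #20. (#3, #7, #12, #22 stay — for-cause denied.)
Seating in order: seats 1–8 → #1, #3, #5, #6, #7, #10, #11, #12; alternates → #13.
So alternate 1 is #13.

13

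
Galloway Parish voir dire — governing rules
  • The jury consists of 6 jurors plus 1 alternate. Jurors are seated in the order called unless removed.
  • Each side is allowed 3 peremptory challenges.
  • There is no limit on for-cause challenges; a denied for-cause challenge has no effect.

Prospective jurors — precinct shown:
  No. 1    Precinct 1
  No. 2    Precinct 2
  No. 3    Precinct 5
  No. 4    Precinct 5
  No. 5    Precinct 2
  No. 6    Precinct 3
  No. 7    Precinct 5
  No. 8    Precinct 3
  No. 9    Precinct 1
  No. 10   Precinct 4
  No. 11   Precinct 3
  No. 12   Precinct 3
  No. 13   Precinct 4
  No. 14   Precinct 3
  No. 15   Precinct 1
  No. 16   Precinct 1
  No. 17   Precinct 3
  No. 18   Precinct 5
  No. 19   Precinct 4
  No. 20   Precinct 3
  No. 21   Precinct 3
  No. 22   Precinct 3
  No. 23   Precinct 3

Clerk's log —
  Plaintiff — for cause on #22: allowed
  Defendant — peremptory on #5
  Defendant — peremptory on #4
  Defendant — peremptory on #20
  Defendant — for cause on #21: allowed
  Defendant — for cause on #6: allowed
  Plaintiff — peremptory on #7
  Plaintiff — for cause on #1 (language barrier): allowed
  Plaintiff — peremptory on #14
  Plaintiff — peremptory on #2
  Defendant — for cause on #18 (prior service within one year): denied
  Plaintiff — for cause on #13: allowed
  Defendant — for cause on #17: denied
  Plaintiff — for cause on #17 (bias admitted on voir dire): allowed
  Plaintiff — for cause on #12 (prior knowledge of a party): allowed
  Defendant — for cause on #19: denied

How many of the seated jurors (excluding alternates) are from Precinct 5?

Removed: #1, #2, #4, #5, #6, #7, #12, #13, #14, #17, #20, #21, #22.
Seated jurors 1–6: #3, #8, #9, #10, #11, #15 (alternates #16 not counted).
Of those, in Precinct 5: #3 → 1.

1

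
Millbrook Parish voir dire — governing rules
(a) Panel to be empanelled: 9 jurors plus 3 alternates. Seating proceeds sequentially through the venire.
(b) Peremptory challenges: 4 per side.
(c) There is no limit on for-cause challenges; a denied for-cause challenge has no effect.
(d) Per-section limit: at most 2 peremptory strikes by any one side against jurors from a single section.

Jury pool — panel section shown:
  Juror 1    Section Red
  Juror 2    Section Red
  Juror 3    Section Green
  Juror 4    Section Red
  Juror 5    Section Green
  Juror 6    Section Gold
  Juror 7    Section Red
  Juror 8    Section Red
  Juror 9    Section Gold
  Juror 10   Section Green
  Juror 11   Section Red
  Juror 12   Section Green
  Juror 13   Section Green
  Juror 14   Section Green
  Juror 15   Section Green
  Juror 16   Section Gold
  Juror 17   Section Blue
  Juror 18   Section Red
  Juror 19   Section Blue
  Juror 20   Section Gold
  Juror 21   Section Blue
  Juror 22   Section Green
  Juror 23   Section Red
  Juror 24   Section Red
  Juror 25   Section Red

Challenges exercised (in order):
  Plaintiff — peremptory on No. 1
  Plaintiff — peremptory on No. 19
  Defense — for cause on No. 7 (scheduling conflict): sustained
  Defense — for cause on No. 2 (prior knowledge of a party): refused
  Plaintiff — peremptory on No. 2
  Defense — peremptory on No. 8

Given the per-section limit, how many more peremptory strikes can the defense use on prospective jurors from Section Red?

Defense peremptories so far: #8 — 1 of 4 used, 3 left overall.
Against Section Red: #8 — 1 used; per-section cap 2 leaves 1.
Binding limit: min(3, 1) = 1.

1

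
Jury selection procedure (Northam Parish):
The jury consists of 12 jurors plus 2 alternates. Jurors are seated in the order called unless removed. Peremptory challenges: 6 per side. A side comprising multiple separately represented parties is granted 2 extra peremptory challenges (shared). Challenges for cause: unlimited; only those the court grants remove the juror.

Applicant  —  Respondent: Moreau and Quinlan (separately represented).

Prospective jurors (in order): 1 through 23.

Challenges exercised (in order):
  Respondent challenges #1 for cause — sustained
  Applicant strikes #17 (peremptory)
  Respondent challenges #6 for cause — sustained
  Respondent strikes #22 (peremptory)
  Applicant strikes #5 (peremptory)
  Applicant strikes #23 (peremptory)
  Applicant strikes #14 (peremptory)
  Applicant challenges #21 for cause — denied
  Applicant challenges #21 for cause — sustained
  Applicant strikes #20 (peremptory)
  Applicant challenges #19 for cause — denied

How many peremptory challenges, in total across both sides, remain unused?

Applicant allotment: 6. Respondent allotment: 6 base + 2 multi-party = 8.
Applicant peremptories used: #17, #5, #23, #14, #20 — 5 (for-cause on #21, #21, #19 don't count).
Respondent peremptories used: #22 — 1 (for-cause on #1, #6 don't count).
Remaining: (6 − 5) + (8 − 1) = 8.

8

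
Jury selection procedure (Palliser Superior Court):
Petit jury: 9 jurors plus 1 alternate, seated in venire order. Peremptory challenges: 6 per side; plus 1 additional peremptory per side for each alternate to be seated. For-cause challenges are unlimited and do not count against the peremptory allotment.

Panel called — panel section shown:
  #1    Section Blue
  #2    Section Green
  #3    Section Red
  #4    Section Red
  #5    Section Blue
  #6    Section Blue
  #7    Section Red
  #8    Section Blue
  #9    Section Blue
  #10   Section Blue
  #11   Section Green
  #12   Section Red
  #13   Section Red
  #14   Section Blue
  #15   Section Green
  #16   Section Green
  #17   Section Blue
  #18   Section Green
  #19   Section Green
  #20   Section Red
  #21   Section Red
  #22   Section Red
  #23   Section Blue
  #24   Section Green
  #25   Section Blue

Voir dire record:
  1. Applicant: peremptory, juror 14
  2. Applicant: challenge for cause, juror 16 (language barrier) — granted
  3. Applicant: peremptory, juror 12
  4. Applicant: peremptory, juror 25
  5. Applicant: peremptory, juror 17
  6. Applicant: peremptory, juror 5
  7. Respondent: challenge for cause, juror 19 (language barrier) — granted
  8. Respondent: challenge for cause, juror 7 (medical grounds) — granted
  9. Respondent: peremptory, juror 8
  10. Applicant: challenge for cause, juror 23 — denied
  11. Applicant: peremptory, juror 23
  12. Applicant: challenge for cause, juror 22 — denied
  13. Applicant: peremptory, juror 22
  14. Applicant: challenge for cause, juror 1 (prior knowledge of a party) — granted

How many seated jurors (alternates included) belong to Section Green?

Removed: #1, #5, #7, #8, #12, #14, #16, #17, #19, #22, #23, #25.
Seated (10 incl. alternates): #2, #3, #4, #6, #9, #10, #11, #13, #15, #18.
Of those, in Section Green: #2, #11, #15, #18 → 4.

4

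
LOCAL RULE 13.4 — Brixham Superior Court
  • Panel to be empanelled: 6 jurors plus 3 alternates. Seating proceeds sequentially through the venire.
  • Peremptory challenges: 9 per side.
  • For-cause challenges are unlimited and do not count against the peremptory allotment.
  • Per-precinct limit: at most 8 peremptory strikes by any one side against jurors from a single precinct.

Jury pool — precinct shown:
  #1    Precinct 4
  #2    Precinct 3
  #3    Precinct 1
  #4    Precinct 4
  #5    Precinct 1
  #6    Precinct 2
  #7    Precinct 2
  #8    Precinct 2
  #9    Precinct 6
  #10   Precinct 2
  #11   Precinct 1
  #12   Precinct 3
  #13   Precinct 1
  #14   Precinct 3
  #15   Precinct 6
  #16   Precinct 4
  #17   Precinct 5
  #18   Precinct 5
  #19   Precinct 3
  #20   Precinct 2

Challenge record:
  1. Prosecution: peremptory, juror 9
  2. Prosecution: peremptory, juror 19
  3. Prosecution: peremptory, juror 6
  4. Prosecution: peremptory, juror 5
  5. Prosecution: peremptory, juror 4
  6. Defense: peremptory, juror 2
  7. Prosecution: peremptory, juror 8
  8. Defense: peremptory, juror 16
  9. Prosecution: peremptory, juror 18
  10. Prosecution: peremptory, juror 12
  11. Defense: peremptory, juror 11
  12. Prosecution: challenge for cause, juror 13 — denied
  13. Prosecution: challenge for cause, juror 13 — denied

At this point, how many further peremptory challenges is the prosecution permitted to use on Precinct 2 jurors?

1

Prosecution peremptories so far: #9, #19, #6, #5, #4, #8, #18, #12 — 8 of 9 used, 1 left overall.
Against Precinct 2: #6, #8 — 2 used; per-precinct cap 8 leaves 6.
Binding limit: min(1, 6) = 1.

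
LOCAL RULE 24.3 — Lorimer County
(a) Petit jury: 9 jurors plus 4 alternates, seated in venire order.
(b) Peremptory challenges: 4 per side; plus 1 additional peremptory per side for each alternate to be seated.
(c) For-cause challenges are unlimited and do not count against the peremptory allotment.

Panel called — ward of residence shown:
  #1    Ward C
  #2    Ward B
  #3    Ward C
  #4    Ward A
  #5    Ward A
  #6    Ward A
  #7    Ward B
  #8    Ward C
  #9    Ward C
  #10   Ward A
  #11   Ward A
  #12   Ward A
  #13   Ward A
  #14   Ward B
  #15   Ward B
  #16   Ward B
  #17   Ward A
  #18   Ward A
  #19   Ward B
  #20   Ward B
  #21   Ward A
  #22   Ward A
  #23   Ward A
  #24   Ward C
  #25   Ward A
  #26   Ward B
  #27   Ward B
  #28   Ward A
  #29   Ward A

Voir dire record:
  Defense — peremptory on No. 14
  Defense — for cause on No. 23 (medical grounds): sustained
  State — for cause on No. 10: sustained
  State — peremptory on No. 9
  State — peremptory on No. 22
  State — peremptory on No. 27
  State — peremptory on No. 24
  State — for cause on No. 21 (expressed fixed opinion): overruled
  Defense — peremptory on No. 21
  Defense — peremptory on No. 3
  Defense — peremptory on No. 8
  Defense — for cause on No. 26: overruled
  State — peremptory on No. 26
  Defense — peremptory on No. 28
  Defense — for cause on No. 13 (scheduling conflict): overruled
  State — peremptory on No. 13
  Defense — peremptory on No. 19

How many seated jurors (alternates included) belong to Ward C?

1

Removed: #3, #8, #9, #10, #13, #14, #19, #21, #22, #23, #24, #26, #27, #28.
Seated (13 incl. alternates): #1, #2, #4, #5, #6, #7, #11, #12, #15, #16, #17, #18, #20.
Of those, in Ward C: #1 → 1.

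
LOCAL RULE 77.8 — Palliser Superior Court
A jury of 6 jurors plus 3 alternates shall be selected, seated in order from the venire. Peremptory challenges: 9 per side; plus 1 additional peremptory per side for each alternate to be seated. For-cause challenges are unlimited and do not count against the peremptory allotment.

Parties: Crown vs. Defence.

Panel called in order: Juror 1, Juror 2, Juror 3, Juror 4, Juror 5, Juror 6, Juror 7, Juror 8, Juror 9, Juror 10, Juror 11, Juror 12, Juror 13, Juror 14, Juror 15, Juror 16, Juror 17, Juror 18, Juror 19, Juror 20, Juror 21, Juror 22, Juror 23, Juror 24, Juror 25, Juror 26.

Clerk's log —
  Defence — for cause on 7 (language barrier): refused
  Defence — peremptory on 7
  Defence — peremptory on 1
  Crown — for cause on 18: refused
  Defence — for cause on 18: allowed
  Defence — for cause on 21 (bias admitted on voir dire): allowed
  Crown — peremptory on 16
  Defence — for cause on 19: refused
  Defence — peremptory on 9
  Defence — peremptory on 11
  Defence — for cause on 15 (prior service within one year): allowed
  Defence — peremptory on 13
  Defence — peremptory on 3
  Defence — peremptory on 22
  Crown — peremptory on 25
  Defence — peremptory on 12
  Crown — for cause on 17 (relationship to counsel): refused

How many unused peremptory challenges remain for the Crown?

Crown allotment: 9 base + 1 × 3 alternates = 12.
Crown peremptories used: #16, #25 — 2 (for-cause on #18, #17 don't count).
Remaining: 12 − 2 = 10.

10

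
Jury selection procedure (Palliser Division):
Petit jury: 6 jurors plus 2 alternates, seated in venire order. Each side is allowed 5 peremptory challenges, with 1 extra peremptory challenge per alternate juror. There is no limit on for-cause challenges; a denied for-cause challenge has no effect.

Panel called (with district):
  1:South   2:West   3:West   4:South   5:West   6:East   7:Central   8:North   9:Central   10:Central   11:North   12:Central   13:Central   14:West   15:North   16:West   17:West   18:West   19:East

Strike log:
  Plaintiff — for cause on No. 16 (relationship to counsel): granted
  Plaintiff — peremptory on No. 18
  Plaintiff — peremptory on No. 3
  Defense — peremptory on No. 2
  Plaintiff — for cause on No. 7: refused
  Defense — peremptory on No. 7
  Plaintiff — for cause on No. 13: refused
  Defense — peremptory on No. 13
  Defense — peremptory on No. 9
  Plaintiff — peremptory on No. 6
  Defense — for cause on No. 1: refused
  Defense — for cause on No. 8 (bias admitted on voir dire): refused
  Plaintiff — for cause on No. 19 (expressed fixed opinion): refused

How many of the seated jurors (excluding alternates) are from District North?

2

Removed: #2, #3, #6, #7, #9, #13, #16, #18.
Seated jurors 1–6: #1, #4, #5, #8, #10, #11 (alternates #12, #14 not counted).
Of those, in District North: #8, #11 → 2.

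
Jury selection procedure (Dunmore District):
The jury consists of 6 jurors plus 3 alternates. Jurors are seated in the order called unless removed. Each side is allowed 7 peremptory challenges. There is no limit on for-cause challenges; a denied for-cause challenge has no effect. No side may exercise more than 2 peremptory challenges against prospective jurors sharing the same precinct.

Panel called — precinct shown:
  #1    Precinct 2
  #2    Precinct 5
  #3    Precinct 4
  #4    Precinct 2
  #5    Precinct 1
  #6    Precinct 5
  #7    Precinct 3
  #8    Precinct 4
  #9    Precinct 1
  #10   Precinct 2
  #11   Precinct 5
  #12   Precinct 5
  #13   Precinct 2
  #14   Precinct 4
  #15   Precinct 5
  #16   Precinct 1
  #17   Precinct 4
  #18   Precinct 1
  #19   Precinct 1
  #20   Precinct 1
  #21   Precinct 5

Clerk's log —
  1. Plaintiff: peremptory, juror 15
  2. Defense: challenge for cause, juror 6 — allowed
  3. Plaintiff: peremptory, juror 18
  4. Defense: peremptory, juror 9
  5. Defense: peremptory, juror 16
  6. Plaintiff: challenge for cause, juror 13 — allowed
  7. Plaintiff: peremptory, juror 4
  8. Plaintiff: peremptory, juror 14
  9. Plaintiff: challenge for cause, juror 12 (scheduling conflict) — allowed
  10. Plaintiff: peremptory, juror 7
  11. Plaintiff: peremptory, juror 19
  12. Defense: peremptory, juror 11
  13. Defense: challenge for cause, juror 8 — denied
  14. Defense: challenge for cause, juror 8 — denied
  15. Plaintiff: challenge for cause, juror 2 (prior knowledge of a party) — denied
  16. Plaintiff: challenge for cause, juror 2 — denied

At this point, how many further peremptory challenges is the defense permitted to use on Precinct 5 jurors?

1

Defense peremptories so far: #9, #16, #11 — 3 of 7 used, 4 left overall.
Against Precinct 5: #11 — 1 used; per-precinct cap 2 leaves 1.
Binding limit: min(4, 1) = 1.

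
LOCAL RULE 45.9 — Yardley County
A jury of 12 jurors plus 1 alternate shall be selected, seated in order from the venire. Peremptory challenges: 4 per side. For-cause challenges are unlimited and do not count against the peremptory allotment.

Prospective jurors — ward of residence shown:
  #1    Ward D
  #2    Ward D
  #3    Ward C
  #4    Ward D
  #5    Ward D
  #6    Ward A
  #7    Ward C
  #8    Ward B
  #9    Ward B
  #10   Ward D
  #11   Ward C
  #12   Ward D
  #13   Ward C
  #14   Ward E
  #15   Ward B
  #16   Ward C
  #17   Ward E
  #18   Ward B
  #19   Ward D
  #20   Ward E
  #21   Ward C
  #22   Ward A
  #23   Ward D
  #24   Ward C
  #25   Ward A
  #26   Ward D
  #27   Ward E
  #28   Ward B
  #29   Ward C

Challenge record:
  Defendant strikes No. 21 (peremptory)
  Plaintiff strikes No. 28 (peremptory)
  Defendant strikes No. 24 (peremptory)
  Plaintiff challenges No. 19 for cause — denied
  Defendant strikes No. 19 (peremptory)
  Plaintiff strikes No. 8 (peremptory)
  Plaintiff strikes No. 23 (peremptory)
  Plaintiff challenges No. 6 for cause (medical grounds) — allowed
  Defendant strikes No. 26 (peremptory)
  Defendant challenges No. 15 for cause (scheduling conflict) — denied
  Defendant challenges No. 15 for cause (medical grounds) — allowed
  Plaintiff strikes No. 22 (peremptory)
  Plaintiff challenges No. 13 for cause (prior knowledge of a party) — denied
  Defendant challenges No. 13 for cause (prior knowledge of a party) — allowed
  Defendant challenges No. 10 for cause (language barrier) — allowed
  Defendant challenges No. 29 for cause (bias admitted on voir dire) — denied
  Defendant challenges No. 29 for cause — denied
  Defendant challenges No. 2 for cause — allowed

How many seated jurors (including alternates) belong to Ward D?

Removed: #2, #6, #8, #10, #13, #15, #19, #21, #22, #23, #24, #26, #28.
Seated (13 incl. alternates): #1, #3, #4, #5, #7, #9, #11, #12, #14, #16, #17, #18, #20.
Of those, in Ward D: #1, #4, #5, #12 → 4.

4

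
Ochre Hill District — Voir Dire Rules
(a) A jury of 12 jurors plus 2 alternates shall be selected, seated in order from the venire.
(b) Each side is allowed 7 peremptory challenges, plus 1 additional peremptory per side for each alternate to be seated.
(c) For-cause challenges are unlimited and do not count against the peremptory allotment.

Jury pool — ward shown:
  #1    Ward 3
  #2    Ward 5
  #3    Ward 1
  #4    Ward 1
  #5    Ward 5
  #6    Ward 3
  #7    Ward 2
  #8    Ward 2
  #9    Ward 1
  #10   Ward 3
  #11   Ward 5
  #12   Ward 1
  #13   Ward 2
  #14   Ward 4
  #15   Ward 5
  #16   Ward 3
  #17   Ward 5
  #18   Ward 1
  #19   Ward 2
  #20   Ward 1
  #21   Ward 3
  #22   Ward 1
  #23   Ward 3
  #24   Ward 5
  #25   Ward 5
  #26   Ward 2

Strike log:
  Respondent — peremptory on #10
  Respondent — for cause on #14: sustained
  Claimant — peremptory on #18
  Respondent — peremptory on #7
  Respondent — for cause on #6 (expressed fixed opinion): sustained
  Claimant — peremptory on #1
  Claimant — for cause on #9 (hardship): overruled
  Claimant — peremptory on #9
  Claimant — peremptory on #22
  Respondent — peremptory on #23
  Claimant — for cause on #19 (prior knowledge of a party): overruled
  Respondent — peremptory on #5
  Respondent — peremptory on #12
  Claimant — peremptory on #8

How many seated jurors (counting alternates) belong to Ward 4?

0

Removed: #1, #5, #6, #7, #8, #9, #10, #12, #14, #18, #22, #23.
Seated (14 incl. alternates): #2, #3, #4, #11, #13, #15, #16, #17, #19, #20, #21, #24, #25, #26.
None of those are in Ward 4 → 0.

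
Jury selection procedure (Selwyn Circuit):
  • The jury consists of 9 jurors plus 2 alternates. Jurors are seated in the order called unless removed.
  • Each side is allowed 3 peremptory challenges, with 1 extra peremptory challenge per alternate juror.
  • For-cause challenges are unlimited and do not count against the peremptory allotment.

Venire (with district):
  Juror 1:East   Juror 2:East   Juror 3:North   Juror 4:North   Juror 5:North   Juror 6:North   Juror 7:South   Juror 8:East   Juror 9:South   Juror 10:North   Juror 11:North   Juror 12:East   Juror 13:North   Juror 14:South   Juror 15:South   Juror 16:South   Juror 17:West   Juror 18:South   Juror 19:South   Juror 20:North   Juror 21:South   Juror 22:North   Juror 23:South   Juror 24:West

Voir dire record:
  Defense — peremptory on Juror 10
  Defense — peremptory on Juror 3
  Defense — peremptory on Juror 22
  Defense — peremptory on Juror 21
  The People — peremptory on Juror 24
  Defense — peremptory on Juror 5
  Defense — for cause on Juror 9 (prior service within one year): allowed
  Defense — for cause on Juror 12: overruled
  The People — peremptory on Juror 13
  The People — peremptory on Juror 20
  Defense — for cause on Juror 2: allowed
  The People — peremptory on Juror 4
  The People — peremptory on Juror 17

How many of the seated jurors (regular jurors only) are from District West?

0

Removed: #2, #3, #4, #5, #9, #10, #13, #17, #20, #21, #22, #24.
Seated jurors 1–9: #1, #6, #7, #8, #11, #12, #14, #15, #16 (alternates #18, #19 not counted).
None of those are in District West → 0.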